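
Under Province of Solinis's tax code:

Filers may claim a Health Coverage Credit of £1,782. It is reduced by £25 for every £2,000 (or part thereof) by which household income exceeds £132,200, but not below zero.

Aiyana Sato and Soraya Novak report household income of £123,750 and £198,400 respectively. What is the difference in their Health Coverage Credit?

£850

Aiyana (£123,750): Health Coverage Credit: £123,750 is at or below the £132,200 threshold, so the full £1,782 applies.
Soraya (£198,400): Health Coverage Credit: income exceeds £132,200 by £66,200, which is 34 full-or-partial £2,000 increments; reduction = 34 × £25 = £850, leaving £932.
Difference: |£1,782 − £932| = £850.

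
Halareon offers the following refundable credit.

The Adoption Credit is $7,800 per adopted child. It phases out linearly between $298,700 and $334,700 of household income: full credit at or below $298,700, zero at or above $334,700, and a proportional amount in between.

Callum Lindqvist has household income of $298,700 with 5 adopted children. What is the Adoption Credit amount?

Adoption Credit: base = 5 × $7,800 = $39,000. $298,700 is at or below the $298,700 threshold, so the full $39,000 applies.

$39,000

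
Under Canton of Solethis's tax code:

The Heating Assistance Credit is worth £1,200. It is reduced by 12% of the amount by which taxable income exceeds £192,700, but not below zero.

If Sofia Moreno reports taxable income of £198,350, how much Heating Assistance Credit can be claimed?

Heating Assistance Credit: 12% of the £5,650 excess over £192,700 is £678; credit = £1,200 − £678 = £522.

£522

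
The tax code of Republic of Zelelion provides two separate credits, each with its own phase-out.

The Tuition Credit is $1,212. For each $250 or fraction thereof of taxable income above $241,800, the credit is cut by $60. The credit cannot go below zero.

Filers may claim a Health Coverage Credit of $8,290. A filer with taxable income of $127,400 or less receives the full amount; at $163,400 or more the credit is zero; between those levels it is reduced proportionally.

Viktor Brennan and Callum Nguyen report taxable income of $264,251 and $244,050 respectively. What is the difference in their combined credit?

Viktor ($264,251): Tuition Credit: income exceeds $241,800 by $22,451 → 90 increments × $60 = $5,400 ≥ base, so the credit is $0. Health Coverage Credit: $264,251 is at or above $163,400, so the credit is $0. total $0 + $0 = $0
Callum ($244,050): Tuition Credit: income exceeds $241,800 by $2,250, which is 9 full-or-partial $250 increments; reduction = 9 × $60 = $540, leaving $672. Health Coverage Credit: $244,050 is at or above $163,400, so the credit is $0. total $672 + $0 = $672
Difference: |$0 − $672| = $672.

$672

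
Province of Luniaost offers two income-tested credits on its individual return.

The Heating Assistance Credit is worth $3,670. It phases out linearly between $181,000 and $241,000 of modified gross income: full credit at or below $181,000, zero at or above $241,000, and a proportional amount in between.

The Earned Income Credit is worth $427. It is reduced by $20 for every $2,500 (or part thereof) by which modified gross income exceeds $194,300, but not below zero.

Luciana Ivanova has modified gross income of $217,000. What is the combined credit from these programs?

$1,695

Heating Assistance Credit: $217,000 is $36,000 into a $60,000 phase-out range, leaving 24,000/60,000 of the credit: $3,670 × 24,000/60,000 = $1,468.
Earned Income Credit: income exceeds $194,300 by $22,700, which is 10 full-or-partial $2,500 increments; reduction = 10 × $20 = $200, leaving $227.
Total: $1,468 + $227 = $1,695.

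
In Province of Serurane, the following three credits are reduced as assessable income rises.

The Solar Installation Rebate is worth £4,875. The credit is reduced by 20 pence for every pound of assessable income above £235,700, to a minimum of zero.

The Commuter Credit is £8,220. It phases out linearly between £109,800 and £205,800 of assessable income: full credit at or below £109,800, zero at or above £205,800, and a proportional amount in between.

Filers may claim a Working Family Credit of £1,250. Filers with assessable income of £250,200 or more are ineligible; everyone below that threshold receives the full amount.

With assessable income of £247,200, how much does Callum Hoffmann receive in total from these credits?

Solar Installation Rebate: 20% of the £11,500 excess over £235,700 is £2,300; credit = £4,875 − £2,300 = £2,575.
Commuter Credit: £247,200 is at or above £205,800, so the credit is £0.
Working Family Credit: £247,200 is below the £250,200 cutoff, so the full £1,250 applies.
Total: £2,575 + £0 + £1,250 = £3,825.

£3,825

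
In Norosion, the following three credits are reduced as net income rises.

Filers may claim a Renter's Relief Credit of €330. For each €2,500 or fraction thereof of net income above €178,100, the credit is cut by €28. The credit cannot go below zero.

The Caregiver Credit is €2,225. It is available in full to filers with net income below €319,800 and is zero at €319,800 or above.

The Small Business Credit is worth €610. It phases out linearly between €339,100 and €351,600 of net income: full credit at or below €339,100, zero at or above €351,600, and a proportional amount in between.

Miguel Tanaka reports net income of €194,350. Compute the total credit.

€2,969

Renter's Relief Credit: income exceeds €178,100 by €16,250, which is 7 full-or-partial €2,500 increments; reduction = 7 × €28 = €196, leaving €134.
Caregiver Credit: €194,350 is below the €319,800 cutoff, so the full €2,225 applies.
Small Business Credit: €194,350 is at or below the €339,100 threshold, so the full €610 applies.
Total: €134 + €2,225 + €610 = €2,969.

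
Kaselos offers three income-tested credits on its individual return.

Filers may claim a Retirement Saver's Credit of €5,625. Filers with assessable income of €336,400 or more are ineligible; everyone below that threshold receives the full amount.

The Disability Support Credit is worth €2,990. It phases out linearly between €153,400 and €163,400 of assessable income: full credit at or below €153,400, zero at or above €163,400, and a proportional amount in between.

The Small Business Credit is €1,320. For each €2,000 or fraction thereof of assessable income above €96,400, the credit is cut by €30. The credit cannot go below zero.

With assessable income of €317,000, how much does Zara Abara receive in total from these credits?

€5,625

Retirement Saver's Credit: €317,000 is below the €336,400 cutoff, so the full €5,625 applies.
Disability Support Credit: €317,000 is at or above €163,400, so the credit is €0.
Small Business Credit: income exceeds €96,400 by €220,600 → 111 increments × €30 = €3,330 ≥ base, so the credit is €0.
Total: €5,625 + €0 + €0 = €5,625.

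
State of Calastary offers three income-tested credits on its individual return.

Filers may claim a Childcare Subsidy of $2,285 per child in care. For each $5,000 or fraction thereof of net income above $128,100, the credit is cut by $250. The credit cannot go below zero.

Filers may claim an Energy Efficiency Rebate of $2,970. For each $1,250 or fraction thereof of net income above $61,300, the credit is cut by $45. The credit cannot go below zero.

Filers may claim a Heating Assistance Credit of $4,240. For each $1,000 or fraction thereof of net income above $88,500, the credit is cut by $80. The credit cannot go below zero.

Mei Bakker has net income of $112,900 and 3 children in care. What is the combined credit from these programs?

$10,175

Childcare Subsidy: base = 3 × $2,285 = $6,855. $112,900 is at or below the $128,100 threshold, so the full $6,855 applies.
Energy Efficiency Rebate: income exceeds $61,300 by $51,600, which is 42 full-or-partial $1,250 increments; reduction = 42 × $45 = $1,890, leaving $1,080.
Heating Assistance Credit: income exceeds $88,500 by $24,400, which is 25 full-or-partial $1,000 increments; reduction = 25 × $80 = $2,000, leaving $2,240.
Total: $6,855 + $1,080 + $2,240 = $10,175.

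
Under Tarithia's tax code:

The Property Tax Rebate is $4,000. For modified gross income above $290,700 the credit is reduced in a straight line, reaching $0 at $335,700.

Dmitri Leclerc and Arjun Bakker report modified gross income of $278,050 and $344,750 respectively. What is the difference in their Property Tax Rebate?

Dmitri ($278,050): Property Tax Rebate: $278,050 is at or below the $290,700 threshold, so the full $4,000 applies.
Arjun ($344,750): Property Tax Rebate: $344,750 is at or above $335,700, so the credit is $0.
Difference: |$4,000 − $0| = $4,000.

$4,000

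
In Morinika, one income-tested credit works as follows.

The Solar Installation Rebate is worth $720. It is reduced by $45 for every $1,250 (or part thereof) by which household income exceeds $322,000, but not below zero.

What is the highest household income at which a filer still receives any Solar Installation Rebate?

$340,750

After 15 increments the reduction is 15 × $45 = $675, leaving $45; one more increment wipes it out. Increment 15 ends at excess 15 × $1,250 = $18,750, so the highest qualifying income is $322,000 + $18,750 = $340,750.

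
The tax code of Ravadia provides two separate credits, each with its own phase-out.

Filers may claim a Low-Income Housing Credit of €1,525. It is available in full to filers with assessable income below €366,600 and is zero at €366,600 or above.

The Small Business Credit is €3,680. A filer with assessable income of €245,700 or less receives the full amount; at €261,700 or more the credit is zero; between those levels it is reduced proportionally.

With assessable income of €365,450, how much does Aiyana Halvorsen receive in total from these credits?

Low-Income Housing Credit: €365,450 is below the €366,600 cutoff, so the full €1,525 applies.
Small Business Credit: €365,450 is at or above €261,700, so the credit is €0.
Total: €1,525 + €0 = €1,525.

€1,525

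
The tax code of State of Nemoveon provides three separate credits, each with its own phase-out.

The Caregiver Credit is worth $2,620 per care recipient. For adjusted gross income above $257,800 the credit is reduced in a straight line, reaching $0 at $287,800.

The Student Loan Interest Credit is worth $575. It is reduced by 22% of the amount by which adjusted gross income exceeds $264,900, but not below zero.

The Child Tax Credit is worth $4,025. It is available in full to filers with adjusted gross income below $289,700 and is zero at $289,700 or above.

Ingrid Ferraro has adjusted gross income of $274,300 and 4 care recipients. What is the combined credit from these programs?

$8,741

Caregiver Credit: base = 4 × $2,620 = $10,480. $274,300 is $16,500 into a $30,000 phase-out range, leaving 13,500/30,000 of the credit: $10,480 × 13,500/30,000 = $4,716.
Student Loan Interest Credit: 22% of the $9,400 excess over $264,900 is $2,068 ≥ base, so the credit is $0.
Child Tax Credit: $274,300 is below the $289,700 cutoff, so the full $4,025 applies.
Total: $4,716 + $0 + $4,025 = $8,741.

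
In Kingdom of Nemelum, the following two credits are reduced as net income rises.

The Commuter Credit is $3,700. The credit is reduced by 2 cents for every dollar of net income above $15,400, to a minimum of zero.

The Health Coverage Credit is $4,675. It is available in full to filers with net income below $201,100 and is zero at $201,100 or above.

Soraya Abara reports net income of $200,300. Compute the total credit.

$4,677

Commuter Credit: 2% of the $184,900 excess over $15,400 is $3,698; credit = $3,700 − $3,698 = $2.
Health Coverage Credit: $200,300 is below the $201,100 cutoff, so the full $4,675 applies.
Total: $2 + $4,675 = $4,677.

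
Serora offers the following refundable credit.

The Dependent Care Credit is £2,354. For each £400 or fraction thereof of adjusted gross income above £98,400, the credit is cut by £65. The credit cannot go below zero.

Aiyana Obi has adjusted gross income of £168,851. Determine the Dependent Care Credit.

£0

Dependent Care Credit: income exceeds £98,400 by £70,451 → 177 increments × £65 = £11,505 ≥ base, so the credit is £0.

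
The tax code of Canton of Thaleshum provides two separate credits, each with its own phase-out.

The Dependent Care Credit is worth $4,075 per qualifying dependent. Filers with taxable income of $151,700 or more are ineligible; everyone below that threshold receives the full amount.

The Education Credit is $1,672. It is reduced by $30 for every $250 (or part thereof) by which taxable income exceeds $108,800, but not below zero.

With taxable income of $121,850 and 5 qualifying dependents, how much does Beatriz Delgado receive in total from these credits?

Dependent Care Credit: base = 5 × $4,075 = $20,375. $121,850 is below the $151,700 cutoff, so the full $20,375 applies.
Education Credit: income exceeds $108,800 by $13,050, which is 53 full-or-partial $250 increments; reduction = 53 × $30 = $1,590, leaving $82.
Total: $20,375 + $82 = $20,457.

$20,457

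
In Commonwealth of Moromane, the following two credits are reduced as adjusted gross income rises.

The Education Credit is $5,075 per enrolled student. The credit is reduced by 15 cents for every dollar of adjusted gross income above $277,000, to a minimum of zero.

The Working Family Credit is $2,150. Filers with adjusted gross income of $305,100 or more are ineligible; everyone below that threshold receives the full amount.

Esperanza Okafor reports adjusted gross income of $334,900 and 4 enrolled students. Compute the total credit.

Education Credit: base = 4 × $5,075 = $20,300. 15% of the $57,900 excess over $277,000 is $8,685; credit = $20,300 − $8,685 = $11,615.
Working Family Credit: $334,900 meets or exceeds the $305,100 cutoff, so the credit is $0.
Total: $11,615 + $0 = $11,615.

$11,615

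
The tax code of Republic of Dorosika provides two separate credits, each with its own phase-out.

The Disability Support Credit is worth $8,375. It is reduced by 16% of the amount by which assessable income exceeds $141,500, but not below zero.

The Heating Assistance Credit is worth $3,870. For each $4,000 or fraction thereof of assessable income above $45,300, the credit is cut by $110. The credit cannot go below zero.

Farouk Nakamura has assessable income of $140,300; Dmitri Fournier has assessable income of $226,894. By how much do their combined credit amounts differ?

$9,605

Farouk ($140,300): Disability Support Credit: $140,300 is at or below the $141,500 threshold, so the full $8,375 applies. Heating Assistance Credit: income exceeds $45,300 by $95,000, which is 24 full-or-partial $4,000 increments; reduction = 24 × $110 = $2,640, leaving $1,230. total $8,375 + $1,230 = $9,605
Dmitri ($226,894): Disability Support Credit: 16% of the $85,394 excess over $141,500 is $13,663.04 ≥ base, so the credit is $0. Heating Assistance Credit: income exceeds $45,300 by $181,594 → 46 increments × $110 = $5,060 ≥ base, so the credit is $0. total $0 + $0 = $0
Difference: |$9,605 − $0| = $9,605.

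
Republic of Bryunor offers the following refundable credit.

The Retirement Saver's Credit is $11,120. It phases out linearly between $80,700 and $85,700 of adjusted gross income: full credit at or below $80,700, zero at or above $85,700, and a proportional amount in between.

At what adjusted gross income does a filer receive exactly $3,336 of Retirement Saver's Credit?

$84,200

$3,336 is 3,336/11,120 of the full $11,120, so 7,784/11,120 of the $5,000 range has been used: income = $80,700 + $5,000 × 7,784/11,120 = $84,200.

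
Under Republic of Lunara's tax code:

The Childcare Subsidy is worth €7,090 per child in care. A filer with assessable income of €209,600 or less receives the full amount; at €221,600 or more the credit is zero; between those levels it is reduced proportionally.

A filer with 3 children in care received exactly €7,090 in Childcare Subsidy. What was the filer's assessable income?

€217,600

Full credit = 3 × €7,090 = €21,270.
€7,090 is 7,090/21,270 of the full €21,270, so 14,180/21,270 of the €12,000 range has been used: income = €209,600 + €12,000 × 14,180/21,270 = €217,600.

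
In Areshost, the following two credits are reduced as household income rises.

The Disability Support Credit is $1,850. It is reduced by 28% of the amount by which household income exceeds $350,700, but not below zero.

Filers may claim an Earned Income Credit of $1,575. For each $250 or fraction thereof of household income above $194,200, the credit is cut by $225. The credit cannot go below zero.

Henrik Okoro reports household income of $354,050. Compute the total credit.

$912

Disability Support Credit: 28% of the $3,350 excess over $350,700 is $938; credit = $1,850 − $938 = $912.
Earned Income Credit: income exceeds $194,200 by $159,850 → 640 increments × $225 = $144,000 ≥ base, so the credit is $0.
Total: $912 + $0 = $912.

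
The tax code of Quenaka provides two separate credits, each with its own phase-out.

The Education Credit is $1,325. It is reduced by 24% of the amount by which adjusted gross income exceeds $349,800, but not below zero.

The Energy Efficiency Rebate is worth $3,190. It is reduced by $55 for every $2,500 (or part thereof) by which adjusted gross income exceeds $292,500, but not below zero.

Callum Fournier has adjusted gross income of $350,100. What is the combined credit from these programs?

Education Credit: 24% of the $300 excess over $349,800 is $72; credit = $1,325 − $72 = $1,253.
Energy Efficiency Rebate: income exceeds $292,500 by $57,600, which is 24 full-or-partial $2,500 increments; reduction = 24 × $55 = $1,320, leaving $1,870.
Total: $1,253 + $1,870 = $3,123.

$3,123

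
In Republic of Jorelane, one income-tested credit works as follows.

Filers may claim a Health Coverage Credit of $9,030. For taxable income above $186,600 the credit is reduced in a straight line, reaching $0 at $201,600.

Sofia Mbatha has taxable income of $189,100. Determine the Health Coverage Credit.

Health Coverage Credit: $189,100 is $2,500 into a $15,000 phase-out range, leaving 12,500/15,000 of the credit: $9,030 × 12,500/15,000 = $7,525.

$7,525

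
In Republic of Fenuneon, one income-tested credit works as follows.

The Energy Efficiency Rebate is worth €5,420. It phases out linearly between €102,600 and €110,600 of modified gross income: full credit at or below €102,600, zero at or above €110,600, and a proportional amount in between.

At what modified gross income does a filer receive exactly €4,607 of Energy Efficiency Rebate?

€103,800

€4,607 is 4,607/5,420 of the full €5,420, so 813/5,420 of the €8,000 range has been used: income = €102,600 + €8,000 × 813/5,420 = €103,800.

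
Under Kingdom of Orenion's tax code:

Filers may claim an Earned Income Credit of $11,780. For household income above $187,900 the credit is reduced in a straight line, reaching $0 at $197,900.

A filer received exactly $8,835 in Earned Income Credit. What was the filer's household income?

$190,400

$8,835 is 8,835/11,780 of the full $11,780, so 2,945/11,780 of the $10,000 range has been used: income = $187,900 + $10,000 × 2,945/11,780 = $190,400.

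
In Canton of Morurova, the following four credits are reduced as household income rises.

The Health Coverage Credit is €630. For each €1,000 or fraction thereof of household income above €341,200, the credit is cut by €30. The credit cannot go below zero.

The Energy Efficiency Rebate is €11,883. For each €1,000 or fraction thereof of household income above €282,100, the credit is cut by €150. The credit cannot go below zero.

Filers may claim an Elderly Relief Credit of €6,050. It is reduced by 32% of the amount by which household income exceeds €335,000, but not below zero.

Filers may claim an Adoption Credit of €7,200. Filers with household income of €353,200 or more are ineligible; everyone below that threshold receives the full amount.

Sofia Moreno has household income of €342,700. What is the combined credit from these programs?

€14,089

Health Coverage Credit: income exceeds €341,200 by €1,500, which is 2 full-or-partial €1,000 increments; reduction = 2 × €30 = €60, leaving €570.
Energy Efficiency Rebate: income exceeds €282,100 by €60,600, which is 61 full-or-partial €1,000 increments; reduction = 61 × €150 = €9,150, leaving €2,733.
Elderly Relief Credit: 32% of the €7,700 excess over €335,000 is €2,464; credit = €6,050 − €2,464 = €3,586.
Adoption Credit: €342,700 is below the €353,200 cutoff, so the full €7,200 applies.
Total: €570 + €2,733 + €3,586 + €7,200 = €14,089.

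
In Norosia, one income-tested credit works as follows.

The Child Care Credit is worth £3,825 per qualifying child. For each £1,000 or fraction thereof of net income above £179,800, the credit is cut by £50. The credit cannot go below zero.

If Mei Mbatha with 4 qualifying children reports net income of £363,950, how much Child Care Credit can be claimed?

Child Care Credit: base = 4 × £3,825 = £15,300. income exceeds £179,800 by £184,150, which is 185 full-or-partial £1,000 increments; reduction = 185 × £50 = £9,250, leaving £6,050.

£6,050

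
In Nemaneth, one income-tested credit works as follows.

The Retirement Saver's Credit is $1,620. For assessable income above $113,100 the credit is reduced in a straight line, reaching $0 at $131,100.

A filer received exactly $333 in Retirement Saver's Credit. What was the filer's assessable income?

$333 is 333/1,620 of the full $1,620, so 1,287/1,620 of the $18,000 range has been used: income = $113,100 + $18,000 × 1,287/1,620 = $127,400.

$127,400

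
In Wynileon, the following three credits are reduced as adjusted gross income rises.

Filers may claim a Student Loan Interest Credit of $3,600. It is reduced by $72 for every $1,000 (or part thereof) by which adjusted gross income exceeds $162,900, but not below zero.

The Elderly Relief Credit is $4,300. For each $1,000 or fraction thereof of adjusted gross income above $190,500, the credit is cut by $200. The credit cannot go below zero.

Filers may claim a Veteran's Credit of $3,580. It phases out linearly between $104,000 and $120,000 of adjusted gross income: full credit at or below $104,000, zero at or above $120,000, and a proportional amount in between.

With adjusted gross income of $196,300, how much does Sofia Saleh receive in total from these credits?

$4,252

Student Loan Interest Credit: income exceeds $162,900 by $33,400, which is 34 full-or-partial $1,000 increments; reduction = 34 × $72 = $2,448, leaving $1,152.
Elderly Relief Credit: income exceeds $190,500 by $5,800, which is 6 full-or-partial $1,000 increments; reduction = 6 × $200 = $1,200, leaving $3,100.
Veteran's Credit: $196,300 is at or above $120,000, so the credit is $0.
Total: $1,152 + $3,100 + $0 = $4,252.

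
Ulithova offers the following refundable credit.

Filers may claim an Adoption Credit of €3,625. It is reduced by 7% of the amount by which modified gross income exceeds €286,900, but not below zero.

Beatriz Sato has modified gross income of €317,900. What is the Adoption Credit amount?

Adoption Credit: 7% of the €31,000 excess over €286,900 is €2,170; credit = €3,625 − €2,170 = €1,455.

€1,455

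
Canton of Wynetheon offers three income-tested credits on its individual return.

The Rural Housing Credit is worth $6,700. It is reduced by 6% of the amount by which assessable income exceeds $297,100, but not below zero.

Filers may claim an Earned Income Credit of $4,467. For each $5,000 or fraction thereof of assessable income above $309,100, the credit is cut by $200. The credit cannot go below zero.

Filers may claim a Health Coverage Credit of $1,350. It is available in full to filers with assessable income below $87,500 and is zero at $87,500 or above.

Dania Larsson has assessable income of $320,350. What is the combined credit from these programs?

$9,172

Rural Housing Credit: 6% of the $23,250 excess over $297,100 is $1,395; credit = $6,700 − $1,395 = $5,305.
Earned Income Credit: income exceeds $309,100 by $11,250, which is 3 full-or-partial $5,000 increments; reduction = 3 × $200 = $600, leaving $3,867.
Health Coverage Credit: $320,350 meets or exceeds the $87,500 cutoff, so the credit is $0.
Total: $5,305 + $3,867 + $0 = $9,172.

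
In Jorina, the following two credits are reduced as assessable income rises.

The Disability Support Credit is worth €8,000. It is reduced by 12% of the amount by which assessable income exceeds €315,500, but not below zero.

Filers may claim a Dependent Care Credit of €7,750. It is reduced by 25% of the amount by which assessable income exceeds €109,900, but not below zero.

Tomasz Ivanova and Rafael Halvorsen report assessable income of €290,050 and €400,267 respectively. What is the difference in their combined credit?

€8,000

Tomasz (€290,050): Disability Support Credit: €290,050 is at or below the €315,500 threshold, so the full €8,000 applies. Dependent Care Credit: 25% of the €180,150 excess over €109,900 is €45,037.50 ≥ base, so the credit is €0. total €8,000 + €0 = €8,000
Rafael (€400,267): Disability Support Credit: 12% of the €84,767 excess over €315,500 is €10,172.04 ≥ base, so the credit is €0. Dependent Care Credit: 25% of the €290,367 excess over €109,900 is €72,591.75 ≥ base, so the credit is €0. total €0 + €0 = €0
Difference: |€8,000 − €0| = €8,000.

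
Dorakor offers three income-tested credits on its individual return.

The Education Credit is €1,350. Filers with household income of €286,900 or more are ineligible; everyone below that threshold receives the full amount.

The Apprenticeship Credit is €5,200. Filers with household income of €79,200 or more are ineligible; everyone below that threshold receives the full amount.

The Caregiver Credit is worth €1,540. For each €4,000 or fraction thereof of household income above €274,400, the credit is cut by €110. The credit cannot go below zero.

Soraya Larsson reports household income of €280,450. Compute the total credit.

Education Credit: €280,450 is below the €286,900 cutoff, so the full €1,350 applies.
Apprenticeship Credit: €280,450 meets or exceeds the €79,200 cutoff, so the credit is €0.
Caregiver Credit: income exceeds €274,400 by €6,050, which is 2 full-or-partial €4,000 increments; reduction = 2 × €110 = €220, leaving €1,320.
Total: €1,350 + €0 + €1,320 = €2,670.

€2,670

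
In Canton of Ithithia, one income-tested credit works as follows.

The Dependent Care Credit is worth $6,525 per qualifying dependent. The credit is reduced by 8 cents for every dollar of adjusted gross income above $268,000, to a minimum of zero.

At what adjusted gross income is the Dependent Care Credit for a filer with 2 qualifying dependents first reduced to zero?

Full credit = 2 × $6,525 = $13,050.
The credit falls by 8% of each dollar above $268,000, so it reaches zero when the excess is $13,050 / 8% = $163,125: income = $268,000 + $163,125 = $431,125.

$431,125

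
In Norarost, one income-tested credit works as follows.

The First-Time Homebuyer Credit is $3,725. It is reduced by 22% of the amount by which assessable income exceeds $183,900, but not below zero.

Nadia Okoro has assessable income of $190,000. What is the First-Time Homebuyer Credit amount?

First-Time Homebuyer Credit: 22% of the $6,100 excess over $183,900 is $1,342; credit = $3,725 − $1,342 = $2,383.

$2,383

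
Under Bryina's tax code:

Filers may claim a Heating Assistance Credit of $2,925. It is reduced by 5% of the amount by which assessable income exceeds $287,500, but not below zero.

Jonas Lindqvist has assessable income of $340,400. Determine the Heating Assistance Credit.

Heating Assistance Credit: 5% of the $52,900 excess over $287,500 is $2,645; credit = $2,925 − $2,645 = $280.

$280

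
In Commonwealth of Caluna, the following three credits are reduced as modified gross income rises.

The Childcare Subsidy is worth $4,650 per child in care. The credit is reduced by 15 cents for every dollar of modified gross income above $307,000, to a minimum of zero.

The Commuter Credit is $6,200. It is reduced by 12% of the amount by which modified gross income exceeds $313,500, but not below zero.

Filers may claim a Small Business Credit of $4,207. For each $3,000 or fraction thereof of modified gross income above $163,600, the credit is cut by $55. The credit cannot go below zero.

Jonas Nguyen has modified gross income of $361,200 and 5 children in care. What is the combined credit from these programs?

Childcare Subsidy: base = 5 × $4,650 = $23,250. 15% of the $54,200 excess over $307,000 is $8,130; credit = $23,250 − $8,130 = $15,120.
Commuter Credit: 12% of the $47,700 excess over $313,500 is $5,724; credit = $6,200 − $5,724 = $476.
Small Business Credit: income exceeds $163,600 by $197,600, which is 66 full-or-partial $3,000 increments; reduction = 66 × $55 = $3,630, leaving $577.
Total: $15,120 + $476 + $577 = $16,173.

$16,173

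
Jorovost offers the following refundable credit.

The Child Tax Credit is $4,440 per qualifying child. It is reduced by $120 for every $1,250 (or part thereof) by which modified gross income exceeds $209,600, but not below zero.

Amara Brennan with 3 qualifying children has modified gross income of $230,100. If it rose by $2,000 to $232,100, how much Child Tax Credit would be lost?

$120

At $230,100 — base = 3 × $4,440 = $13,320. income exceeds $209,600 by $20,500, which is 17 full-or-partial $1,250 increments; reduction = 17 × $120 = $2,040, leaving $11,280.
At $232,100 — base = 3 × $4,440 = $13,320. income exceeds $209,600 by $22,500, which is 18 full-or-partial $1,250 increments; reduction = 18 × $120 = $2,160, leaving $11,160.
Lost: $11,280 − $11,160 = $120.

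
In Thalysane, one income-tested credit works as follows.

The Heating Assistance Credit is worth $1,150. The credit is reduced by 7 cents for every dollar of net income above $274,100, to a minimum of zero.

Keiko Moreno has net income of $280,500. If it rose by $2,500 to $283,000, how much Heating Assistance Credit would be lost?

At $280,500 — 7% of the $6,400 excess over $274,100 is $448; credit = $1,150 − $448 = $702.
At $283,000 — 7% of the $8,900 excess over $274,100 is $623; credit = $1,150 − $623 = $527.
Lost: $702 − $527 = $175.

$175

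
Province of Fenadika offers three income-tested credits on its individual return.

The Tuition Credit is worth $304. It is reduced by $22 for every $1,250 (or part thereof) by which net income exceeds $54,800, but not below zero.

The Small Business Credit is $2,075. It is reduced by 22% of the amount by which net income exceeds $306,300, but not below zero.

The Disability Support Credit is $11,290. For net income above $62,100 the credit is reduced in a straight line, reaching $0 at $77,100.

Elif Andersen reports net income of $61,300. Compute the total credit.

Tuition Credit: income exceeds $54,800 by $6,500, which is 6 full-or-partial $1,250 increments; reduction = 6 × $22 = $132, leaving $172.
Small Business Credit: $61,300 is at or below the $306,300 threshold, so the full $2,075 applies.
Disability Support Credit: $61,300 is at or below the $62,100 threshold, so the full $11,290 applies.
Total: $172 + $2,075 + $11,290 = $13,537.

$13,537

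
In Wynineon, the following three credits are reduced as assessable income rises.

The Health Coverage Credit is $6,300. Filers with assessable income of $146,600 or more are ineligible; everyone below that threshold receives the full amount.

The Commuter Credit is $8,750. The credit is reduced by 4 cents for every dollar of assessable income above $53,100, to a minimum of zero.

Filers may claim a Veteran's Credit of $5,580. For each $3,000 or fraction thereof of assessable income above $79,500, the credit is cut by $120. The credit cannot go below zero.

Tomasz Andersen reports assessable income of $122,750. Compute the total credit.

Health Coverage Credit: $122,750 is below the $146,600 cutoff, so the full $6,300 applies.
Commuter Credit: 4% of the $69,650 excess over $53,100 is $2,786; credit = $8,750 − $2,786 = $5,964.
Veteran's Credit: income exceeds $79,500 by $43,250, which is 15 full-or-partial $3,000 increments; reduction = 15 × $120 = $1,800, leaving $3,780.
Total: $6,300 + $5,964 + $3,780 = $16,044.

$16,044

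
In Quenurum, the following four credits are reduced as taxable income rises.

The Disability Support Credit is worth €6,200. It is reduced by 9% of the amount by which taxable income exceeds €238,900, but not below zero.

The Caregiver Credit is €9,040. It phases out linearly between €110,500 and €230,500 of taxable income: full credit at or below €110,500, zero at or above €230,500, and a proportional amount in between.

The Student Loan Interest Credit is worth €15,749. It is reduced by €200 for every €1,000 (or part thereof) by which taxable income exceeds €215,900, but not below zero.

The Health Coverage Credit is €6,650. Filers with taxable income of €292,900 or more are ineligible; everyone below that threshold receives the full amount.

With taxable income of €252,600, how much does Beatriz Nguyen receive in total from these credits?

€19,966

Disability Support Credit: 9% of the €13,700 excess over €238,900 is €1,233; credit = €6,200 − €1,233 = €4,967.
Caregiver Credit: €252,600 is at or above €230,500, so the credit is €0.
Student Loan Interest Credit: income exceeds €215,900 by €36,700, which is 37 full-or-partial €1,000 increments; reduction = 37 × €200 = €7,400, leaving €8,349.
Health Coverage Credit: €252,600 is below the €292,900 cutoff, so the full €6,650 applies.
Total: €4,967 + €0 + €8,349 + €6,650 = €19,966.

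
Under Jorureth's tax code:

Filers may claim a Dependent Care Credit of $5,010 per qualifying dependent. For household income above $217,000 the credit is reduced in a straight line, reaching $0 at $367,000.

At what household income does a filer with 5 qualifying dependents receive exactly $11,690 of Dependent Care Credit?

$297,000

Full credit = 5 × $5,010 = $25,050.
$11,690 is 11,690/25,050 of the full $25,050, so 13,360/25,050 of the $150,000 range has been used: income = $217,000 + $150,000 × 13,360/25,050 = $297,000.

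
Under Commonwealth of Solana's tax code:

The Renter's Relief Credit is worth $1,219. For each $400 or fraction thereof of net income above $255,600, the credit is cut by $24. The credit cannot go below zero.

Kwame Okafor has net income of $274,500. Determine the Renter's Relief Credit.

$67

Renter's Relief Credit: income exceeds $255,600 by $18,900, which is 48 full-or-partial $400 increments; reduction = 48 × $24 = $1,152, leaving $67.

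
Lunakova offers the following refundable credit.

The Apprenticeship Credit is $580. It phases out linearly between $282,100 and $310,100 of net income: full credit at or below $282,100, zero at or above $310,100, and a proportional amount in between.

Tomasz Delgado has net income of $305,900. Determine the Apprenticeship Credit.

$87

Apprenticeship Credit: $305,900 is $23,800 into a $28,000 phase-out range, leaving 4,200/28,000 of the credit: $580 × 4,200/28,000 = $87.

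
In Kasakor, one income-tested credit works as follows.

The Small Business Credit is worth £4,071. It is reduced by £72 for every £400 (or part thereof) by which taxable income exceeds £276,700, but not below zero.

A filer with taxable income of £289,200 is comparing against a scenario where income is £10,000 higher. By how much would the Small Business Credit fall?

£1,767

At £289,200 — income exceeds £276,700 by £12,500, which is 32 full-or-partial £400 increments; reduction = 32 × £72 = £2,304, leaving £1,767.
At £299,200 — income exceeds £276,700 by £22,500 → 57 increments × £72 = £4,104 ≥ base, so the credit is £0.
Lost: £1,767 − £0 = £1,767.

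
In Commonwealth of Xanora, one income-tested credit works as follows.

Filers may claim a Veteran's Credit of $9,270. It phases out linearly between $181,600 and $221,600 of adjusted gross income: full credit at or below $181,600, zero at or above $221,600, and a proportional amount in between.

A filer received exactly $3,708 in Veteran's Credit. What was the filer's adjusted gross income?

$3,708 is 3,708/9,270 of the full $9,270, so 5,562/9,270 of the $40,000 range has been used: income = $181,600 + $40,000 × 5,562/9,270 = $205,600.

$205,600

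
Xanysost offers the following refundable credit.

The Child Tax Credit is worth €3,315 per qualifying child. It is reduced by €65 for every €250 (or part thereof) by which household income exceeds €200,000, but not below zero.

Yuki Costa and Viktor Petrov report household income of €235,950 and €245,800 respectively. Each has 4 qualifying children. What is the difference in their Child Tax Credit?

€2,600

Yuki (€235,950): Child Tax Credit: base = 4 × €3,315 = €13,260. income exceeds €200,000 by €35,950, which is 144 full-or-partial €250 increments; reduction = 144 × €65 = €9,360, leaving €3,900.
Viktor (€245,800): Child Tax Credit: base = 4 × €3,315 = €13,260. income exceeds €200,000 by €45,800, which is 184 full-or-partial €250 increments; reduction = 184 × €65 = €11,960, leaving €1,300.
Difference: |€3,900 − €1,300| = €2,600.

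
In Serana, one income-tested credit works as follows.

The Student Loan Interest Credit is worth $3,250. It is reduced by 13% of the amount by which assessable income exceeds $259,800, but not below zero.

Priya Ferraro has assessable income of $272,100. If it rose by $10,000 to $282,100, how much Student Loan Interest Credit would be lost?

$1,300

At $272,100 — 13% of the $12,300 excess over $259,800 is $1,599; credit = $3,250 − $1,599 = $1,651.
At $282,100 — 13% of the $22,300 excess over $259,800 is $2,899; credit = $3,250 − $2,899 = $351.
Lost: $1,651 − $351 = $1,300.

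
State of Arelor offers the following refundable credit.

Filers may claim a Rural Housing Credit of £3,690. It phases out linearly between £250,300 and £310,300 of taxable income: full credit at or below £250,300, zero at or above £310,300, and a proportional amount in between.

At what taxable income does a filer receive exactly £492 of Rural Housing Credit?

£492 is 492/3,690 of the full £3,690, so 3,198/3,690 of the £60,000 range has been used: income = £250,300 + £60,000 × 3,198/3,690 = £302,300.

£302,300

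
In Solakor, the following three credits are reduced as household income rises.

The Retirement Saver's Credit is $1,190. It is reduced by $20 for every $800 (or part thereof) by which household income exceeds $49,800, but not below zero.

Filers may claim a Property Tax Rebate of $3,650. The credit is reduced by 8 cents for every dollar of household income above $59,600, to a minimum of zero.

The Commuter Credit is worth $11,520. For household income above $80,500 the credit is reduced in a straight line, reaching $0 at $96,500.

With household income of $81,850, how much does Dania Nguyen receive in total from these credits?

$12,788

Retirement Saver's Credit: income exceeds $49,800 by $32,050, which is 41 full-or-partial $800 increments; reduction = 41 × $20 = $820, leaving $370.
Property Tax Rebate: 8% of the $22,250 excess over $59,600 is $1,780; credit = $3,650 − $1,780 = $1,870.
Commuter Credit: $81,850 is $1,350 into a $16,000 phase-out range, leaving 14,650/16,000 of the credit: $11,520 × 14,650/16,000 = $10,548.
Total: $370 + $1,870 + $10,548 = $12,788.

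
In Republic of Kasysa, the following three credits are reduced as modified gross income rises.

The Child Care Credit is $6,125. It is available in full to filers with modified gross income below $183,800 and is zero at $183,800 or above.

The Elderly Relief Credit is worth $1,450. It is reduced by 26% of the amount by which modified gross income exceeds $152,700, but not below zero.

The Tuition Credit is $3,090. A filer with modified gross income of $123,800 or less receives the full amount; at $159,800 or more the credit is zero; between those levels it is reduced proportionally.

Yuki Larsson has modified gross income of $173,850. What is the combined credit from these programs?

$6,125

Child Care Credit: $173,850 is below the $183,800 cutoff, so the full $6,125 applies.
Elderly Relief Credit: 26% of the $21,150 excess over $152,700 is $5,499 ≥ base, so the credit is $0.
Tuition Credit: $173,850 is at or above $159,800, so the credit is $0.
Total: $6,125 + $0 + $0 = $6,125.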